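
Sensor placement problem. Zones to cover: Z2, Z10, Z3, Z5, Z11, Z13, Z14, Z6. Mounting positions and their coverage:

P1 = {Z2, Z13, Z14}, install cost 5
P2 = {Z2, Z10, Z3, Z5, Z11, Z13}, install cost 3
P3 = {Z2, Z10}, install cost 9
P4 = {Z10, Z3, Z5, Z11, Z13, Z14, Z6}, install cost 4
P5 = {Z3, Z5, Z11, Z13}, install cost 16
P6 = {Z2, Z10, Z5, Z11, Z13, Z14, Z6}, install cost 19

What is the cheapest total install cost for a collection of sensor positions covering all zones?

7

P2, P4 cover every zone at install cost 3 + 4 = 7.
Any cover uses at least 2 sensor positions; among all covering selections none totals below 7.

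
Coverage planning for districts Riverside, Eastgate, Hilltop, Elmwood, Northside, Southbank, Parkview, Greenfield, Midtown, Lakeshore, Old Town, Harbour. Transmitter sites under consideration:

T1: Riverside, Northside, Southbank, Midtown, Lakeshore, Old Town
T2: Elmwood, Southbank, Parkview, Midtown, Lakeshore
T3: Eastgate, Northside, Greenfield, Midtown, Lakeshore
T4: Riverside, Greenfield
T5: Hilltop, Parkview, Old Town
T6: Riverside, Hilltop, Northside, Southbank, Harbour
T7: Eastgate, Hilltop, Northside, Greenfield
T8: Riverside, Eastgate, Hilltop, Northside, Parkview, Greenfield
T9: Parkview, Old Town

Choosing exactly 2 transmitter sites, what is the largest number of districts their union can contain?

10

Choosing T1, T8 covers {Riverside, Eastgate, Hilltop, Northside, Southbank, Parkview, Greenfield, Midtown, Lakeshore, Old Town} — 10 districts.
No choice of 2 transmitter sites does better; here Elmwood, Harbour are left uncovered.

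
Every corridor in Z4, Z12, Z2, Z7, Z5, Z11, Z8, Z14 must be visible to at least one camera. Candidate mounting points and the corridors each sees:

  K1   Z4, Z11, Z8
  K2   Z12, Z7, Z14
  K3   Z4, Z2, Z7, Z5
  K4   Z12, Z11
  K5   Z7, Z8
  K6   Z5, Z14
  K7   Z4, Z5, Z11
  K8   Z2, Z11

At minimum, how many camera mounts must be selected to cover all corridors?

3

K1, K2, K3 together cover {Z4, Z12, Z2, Z7, Z5, Z11, Z8, Z14} — every corridor.
No 2 of the 8 camera mounts cover everything (all 28 pairs fall short), so 3 is minimum.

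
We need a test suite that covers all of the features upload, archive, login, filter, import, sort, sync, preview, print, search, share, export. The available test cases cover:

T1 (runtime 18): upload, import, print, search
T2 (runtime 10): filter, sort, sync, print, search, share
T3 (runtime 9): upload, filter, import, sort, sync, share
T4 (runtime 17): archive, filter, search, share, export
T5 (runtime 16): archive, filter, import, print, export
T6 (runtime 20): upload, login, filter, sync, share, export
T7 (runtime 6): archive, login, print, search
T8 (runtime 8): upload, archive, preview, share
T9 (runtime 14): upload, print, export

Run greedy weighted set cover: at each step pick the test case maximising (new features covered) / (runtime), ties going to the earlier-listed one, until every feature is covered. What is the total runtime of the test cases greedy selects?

Pick 1: T3 adds 6 new (upload, filter, import, sort, sync, share) at runtime 9 (ratio 6/9).
Pick 2: T7 adds 4 new (archive, login, print, search) at runtime 6 (ratio 4/6).
Pick 3: T8 adds 1 new (preview) at runtime 8 (ratio 1/8).
Pick 4: T9 adds 1 new (export) at runtime 14 (ratio 1/14).
Greedy total runtime: 9 + 6 + 8 + 14 = 37.

37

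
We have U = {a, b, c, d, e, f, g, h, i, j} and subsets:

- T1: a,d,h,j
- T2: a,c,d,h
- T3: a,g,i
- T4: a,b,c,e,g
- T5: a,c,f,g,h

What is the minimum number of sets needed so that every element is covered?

T1, T3, T4, T5 together cover {a, b, c, d, e, f, g, h, i, j} — every element.
No 3 of the 5 sets cover everything (all 10 triples fall short), so 4 is minimum.

4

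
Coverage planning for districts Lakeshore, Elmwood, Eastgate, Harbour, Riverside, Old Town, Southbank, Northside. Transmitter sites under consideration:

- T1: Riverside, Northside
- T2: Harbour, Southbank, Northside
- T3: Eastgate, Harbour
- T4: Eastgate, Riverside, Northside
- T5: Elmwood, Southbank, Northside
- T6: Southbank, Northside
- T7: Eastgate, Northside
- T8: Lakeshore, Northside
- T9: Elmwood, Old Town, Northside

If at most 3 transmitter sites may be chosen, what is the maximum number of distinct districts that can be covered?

7

Choosing T2, T4, T9 covers {Elmwood, Eastgate, Harbour, Riverside, Old Town, Southbank, Northside} — 7 districts.
No choice of 3 transmitter sites does better; here Lakeshore is left uncovered.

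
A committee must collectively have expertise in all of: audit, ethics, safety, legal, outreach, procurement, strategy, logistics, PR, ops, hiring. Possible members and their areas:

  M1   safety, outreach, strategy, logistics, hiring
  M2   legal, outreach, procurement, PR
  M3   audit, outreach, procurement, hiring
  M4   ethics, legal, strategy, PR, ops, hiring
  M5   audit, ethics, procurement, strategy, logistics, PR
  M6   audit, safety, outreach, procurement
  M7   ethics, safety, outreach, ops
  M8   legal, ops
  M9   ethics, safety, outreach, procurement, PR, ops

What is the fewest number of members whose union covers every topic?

M1, M3, M4 together cover {audit, ethics, safety, legal, outreach, procurement, strategy, logistics, PR, ops, hiring} — every topic.
No 2 of the 9 members cover everything (all 36 pairs fall short), so 3 is minimum.

3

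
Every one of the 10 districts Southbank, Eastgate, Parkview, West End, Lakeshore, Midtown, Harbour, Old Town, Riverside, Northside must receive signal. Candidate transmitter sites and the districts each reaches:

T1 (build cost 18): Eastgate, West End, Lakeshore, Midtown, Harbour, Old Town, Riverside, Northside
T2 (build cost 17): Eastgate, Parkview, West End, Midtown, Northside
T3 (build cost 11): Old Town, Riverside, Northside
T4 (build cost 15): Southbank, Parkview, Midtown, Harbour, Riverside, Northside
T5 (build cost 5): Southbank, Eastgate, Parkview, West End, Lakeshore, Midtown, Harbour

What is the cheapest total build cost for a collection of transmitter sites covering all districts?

T3, T5 cover every district at build cost 11 + 5 = 16.
Any cover uses at least 2 transmitter sites; among all covering selections none totals below 16.

16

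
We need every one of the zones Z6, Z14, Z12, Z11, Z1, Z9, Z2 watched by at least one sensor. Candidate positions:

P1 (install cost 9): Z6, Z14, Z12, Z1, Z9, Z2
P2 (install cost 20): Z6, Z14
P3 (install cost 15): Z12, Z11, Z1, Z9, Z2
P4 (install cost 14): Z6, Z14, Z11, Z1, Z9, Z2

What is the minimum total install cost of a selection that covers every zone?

P1, P4 cover every zone at install cost 9 + 14 = 23.
Any cover uses at least 2 sensor positions; among all covering selections none totals below 23.

23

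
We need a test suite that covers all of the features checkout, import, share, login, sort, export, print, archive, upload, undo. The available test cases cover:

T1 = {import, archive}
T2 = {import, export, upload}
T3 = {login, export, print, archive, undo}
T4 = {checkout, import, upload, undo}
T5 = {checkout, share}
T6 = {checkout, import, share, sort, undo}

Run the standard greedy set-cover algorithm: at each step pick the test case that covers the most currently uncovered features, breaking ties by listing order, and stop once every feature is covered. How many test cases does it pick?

3

Pick 1: T3 covers 5 new features (login, export, print, archive, undo).
Pick 2: T6 covers 4 new features (checkout, import, share, sort).
Pick 3: T2 covers 1 new features (upload).
Greedy uses 3 test cases.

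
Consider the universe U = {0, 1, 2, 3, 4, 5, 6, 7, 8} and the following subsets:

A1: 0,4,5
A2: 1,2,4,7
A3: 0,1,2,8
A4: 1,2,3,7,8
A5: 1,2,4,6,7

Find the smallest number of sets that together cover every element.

3

A1, A4, A5 together cover {0, 1, 2, 3, 4, 5, 6, 7, 8} — every element.
No 2 of the 5 sets cover everything (all 10 pairs fall short), so 3 is minimum.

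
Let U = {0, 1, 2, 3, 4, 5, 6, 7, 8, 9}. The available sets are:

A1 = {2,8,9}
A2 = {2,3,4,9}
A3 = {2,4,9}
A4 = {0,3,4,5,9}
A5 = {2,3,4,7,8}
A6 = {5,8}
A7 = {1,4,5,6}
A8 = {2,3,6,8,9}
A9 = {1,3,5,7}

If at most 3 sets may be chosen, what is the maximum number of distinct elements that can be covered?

10

Choosing A4, A5, A7 covers {0, 1, 2, 3, 4, 5, 6, 7, 8, 9} — 10 elements.
That is all 10 elements.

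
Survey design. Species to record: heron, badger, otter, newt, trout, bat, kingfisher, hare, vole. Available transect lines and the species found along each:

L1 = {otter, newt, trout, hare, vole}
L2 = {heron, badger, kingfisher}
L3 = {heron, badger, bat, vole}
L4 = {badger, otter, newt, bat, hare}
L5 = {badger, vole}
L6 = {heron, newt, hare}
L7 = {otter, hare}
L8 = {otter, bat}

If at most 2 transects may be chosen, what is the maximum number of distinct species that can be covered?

8

Choosing L1, L2 covers {heron, badger, otter, newt, trout, kingfisher, hare, vole} — 8 species.
No choice of 2 transects does better; here bat is left uncovered.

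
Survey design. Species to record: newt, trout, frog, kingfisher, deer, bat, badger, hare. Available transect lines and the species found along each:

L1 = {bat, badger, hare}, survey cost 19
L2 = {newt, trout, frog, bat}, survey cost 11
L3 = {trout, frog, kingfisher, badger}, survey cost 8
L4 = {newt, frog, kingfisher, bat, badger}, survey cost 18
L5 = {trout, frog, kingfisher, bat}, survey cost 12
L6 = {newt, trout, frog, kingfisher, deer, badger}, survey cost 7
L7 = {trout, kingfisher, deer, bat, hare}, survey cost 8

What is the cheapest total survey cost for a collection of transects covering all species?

L6, L7 cover every species at survey cost 7 + 8 = 15.
Any cover uses at least 2 transects; among all covering selections none totals below 15.

15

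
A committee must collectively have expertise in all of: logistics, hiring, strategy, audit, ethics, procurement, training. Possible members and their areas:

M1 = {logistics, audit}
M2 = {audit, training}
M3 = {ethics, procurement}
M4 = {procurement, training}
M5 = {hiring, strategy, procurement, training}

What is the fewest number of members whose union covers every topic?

3

M1, M3, M5 together cover {logistics, hiring, strategy, audit, ethics, procurement, training} — every topic.
No 2 of the 5 members cover everything (all 10 pairs fall short), so 3 is minimum.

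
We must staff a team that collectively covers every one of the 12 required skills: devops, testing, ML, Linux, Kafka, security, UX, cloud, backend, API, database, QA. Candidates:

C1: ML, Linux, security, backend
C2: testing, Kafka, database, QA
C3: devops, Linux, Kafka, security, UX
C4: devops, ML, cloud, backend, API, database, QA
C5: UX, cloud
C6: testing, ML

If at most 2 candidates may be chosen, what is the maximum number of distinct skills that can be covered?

11

Choosing C3, C4 covers {devops, ML, Linux, Kafka, security, UX, cloud, backend, API, database, QA} — 11 skills.
No choice of 2 candidates does better; here testing is left uncovered.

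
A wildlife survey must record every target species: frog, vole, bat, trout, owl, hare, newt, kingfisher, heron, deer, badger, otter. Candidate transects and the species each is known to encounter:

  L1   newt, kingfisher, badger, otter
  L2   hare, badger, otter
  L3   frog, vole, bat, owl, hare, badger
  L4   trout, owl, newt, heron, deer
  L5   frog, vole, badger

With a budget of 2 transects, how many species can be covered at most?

10

Choosing L3, L4 covers {frog, vole, bat, trout, owl, hare, newt, heron, deer, badger} — 10 species.
No choice of 2 transects does better; here kingfisher, otter are left uncovered.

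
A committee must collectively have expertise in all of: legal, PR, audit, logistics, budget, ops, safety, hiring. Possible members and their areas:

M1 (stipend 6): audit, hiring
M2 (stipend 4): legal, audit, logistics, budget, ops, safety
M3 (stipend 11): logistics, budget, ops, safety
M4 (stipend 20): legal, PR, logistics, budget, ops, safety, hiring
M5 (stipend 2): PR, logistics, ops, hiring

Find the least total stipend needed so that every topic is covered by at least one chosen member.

6

M2, M5 cover every topic at stipend 4 + 2 = 6.
Any cover uses at least 2 members; among all covering selections none totals below 6.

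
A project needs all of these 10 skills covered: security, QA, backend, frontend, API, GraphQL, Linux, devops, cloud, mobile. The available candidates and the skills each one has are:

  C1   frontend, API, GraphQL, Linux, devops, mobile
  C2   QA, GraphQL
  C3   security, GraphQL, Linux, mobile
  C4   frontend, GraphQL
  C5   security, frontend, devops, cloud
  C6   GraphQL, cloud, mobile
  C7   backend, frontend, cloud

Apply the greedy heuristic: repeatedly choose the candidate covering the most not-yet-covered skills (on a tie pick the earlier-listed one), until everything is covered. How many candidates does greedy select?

4

Pick 1: C1 covers 6 new skills (frontend, API, GraphQL, Linux, devops, mobile).
Pick 2: C5 covers 2 new skills (security, cloud).
Pick 3: C2 covers 1 new skills (QA).
Pick 4: C7 covers 1 new skills (backend).
Greedy uses 4 candidates.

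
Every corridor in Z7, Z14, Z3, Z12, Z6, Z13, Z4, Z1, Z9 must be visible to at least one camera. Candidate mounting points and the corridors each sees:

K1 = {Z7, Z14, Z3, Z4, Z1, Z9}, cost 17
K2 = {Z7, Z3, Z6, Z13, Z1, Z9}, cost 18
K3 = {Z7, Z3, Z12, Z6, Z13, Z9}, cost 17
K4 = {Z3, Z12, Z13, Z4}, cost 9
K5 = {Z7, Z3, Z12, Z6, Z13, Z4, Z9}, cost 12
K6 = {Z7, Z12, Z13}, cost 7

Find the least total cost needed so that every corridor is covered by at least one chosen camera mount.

29

K1, K5 cover every corridor at cost 17 + 12 = 29.
Any cover uses at least 2 camera mounts; among all covering selections none totals below 29.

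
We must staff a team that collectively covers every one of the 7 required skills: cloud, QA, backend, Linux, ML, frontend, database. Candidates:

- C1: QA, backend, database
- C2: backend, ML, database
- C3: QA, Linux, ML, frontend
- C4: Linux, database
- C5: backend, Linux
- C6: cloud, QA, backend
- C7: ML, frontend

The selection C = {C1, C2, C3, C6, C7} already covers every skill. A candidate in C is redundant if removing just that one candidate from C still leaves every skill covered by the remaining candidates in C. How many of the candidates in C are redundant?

Drop C1: the rest still cover every skill — redundant.
Drop C2: the rest still cover every skill — redundant.
Drop C3: Linux uncovered — not redundant.
Drop C6: cloud uncovered — not redundant.
Drop C7: the rest still cover every skill — redundant.
3 redundant: C1, C2, C7.

3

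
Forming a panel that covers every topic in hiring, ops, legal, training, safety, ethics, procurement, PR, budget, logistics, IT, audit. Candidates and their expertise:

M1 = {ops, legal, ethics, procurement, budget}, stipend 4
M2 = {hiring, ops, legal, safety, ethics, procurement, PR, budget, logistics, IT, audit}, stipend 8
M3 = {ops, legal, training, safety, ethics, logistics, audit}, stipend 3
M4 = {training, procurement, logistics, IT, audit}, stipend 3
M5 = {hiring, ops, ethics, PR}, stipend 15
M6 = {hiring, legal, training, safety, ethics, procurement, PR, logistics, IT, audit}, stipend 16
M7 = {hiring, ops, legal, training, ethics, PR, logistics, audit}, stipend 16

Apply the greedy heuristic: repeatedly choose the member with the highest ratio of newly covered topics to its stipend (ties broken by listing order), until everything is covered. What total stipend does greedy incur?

14

Pick 1: M3 adds 7 new (ops, legal, training, safety, ethics, logistics, audit) at stipend 3 (ratio 7/3).
Pick 2: M4 adds 2 new (procurement, IT) at stipend 3 (ratio 2/3).
Pick 3: M2 adds 3 new (hiring, PR, budget) at stipend 8 (ratio 3/8).
Greedy total stipend: 3 + 3 + 8 = 14. (The true optimum is 11, so greedy overshoots here.)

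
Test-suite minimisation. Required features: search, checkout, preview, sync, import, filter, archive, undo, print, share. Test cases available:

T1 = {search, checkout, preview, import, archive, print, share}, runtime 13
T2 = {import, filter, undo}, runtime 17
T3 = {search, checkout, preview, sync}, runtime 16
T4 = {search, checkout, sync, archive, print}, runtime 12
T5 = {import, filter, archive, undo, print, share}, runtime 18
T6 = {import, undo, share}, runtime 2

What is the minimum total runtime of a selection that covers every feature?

34

T3, T5 cover every feature at runtime 16 + 18 = 34.
Any cover uses at least 2 test cases; among all covering selections none totals below 34.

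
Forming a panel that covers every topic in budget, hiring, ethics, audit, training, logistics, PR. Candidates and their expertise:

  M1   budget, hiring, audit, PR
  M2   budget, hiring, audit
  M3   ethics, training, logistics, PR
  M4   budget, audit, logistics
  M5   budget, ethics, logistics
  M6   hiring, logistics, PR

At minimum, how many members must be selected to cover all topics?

M1, M3 together cover {budget, hiring, ethics, audit, training, logistics, PR} — every topic.
No single member contains all 7 topics, so 2 is optimal.

2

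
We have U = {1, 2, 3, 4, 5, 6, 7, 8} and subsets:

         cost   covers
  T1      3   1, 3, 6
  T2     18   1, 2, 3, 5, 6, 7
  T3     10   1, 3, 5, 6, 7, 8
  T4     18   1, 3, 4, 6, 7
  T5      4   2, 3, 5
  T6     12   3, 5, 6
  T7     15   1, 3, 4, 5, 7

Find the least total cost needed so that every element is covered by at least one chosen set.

29

T3, T5, T7 cover every element at cost 10 + 4 + 15 = 29.
Any cover uses at least 3 sets; among all covering selections none totals below 29.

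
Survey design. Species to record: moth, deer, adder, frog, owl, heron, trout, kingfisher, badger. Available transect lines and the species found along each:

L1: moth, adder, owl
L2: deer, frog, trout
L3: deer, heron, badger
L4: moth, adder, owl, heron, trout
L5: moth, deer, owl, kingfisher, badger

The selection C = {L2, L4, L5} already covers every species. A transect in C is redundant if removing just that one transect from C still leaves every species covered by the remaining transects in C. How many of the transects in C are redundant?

0

Drop L2: frog uncovered — not redundant.
Drop L4: adder, heron uncovered — not redundant.
Drop L5: kingfisher, badger uncovered — not redundant.
None of the transects in C is redundant.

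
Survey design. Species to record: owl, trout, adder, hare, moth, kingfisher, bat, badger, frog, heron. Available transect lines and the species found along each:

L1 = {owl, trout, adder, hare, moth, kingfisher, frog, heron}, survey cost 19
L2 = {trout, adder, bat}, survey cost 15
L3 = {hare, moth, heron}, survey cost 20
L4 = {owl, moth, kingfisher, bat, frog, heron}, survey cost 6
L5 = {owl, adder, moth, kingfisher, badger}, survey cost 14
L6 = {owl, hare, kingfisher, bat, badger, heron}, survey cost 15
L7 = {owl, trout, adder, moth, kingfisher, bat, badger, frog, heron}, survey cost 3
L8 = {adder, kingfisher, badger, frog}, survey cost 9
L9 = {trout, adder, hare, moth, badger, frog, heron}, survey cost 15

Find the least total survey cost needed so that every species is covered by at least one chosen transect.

L6, L7 cover every species at survey cost 15 + 3 = 18.
Any cover uses at least 2 transects; among all covering selections none totals below 18.

18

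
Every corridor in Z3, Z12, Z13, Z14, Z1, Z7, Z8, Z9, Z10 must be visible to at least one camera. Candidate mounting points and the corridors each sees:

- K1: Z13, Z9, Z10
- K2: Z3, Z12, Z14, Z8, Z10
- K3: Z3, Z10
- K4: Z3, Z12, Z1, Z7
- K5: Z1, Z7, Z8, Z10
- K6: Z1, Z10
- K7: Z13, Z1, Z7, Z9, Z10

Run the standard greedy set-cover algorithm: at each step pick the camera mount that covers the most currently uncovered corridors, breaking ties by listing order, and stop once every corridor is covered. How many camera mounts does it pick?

Pick 1: K2 covers 5 new corridors (Z3, Z12, Z14, Z8, Z10).
Pick 2: K7 covers 4 new corridors (Z13, Z1, Z7, Z9).
Greedy uses 2 camera mounts.

2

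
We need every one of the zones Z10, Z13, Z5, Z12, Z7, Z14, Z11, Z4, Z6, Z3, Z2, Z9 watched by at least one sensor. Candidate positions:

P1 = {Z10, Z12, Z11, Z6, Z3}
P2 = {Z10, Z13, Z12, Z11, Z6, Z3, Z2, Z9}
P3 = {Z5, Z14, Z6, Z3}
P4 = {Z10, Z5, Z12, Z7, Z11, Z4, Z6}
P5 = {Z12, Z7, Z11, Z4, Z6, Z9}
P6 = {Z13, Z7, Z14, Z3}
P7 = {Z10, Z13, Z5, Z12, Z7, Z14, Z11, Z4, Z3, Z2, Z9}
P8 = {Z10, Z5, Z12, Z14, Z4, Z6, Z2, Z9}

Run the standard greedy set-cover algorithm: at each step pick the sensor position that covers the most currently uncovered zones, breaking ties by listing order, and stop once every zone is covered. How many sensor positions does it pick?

Pick 1: P7 covers 11 new zones (Z10, Z13, Z5, Z12, Z7, Z14, Z11, Z4, Z3, Z2, Z9).
Pick 2: P1 covers 1 new zones (Z6).
Greedy uses 2 sensor positions.

2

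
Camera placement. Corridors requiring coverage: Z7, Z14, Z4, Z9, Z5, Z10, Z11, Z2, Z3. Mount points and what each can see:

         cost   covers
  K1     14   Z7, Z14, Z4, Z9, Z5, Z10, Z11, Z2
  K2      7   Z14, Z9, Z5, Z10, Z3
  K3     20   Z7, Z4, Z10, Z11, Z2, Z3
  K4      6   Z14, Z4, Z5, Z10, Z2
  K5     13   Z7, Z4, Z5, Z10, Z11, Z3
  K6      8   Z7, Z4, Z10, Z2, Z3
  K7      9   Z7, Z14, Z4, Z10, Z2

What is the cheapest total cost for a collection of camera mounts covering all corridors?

21

K1, K2 cover every corridor at cost 14 + 7 = 21.
Any cover uses at least 2 camera mounts; among all covering selections none totals below 21.
Greedy by coverage-per-cost would pick K4, K2, K5 for 26 — worse than the optimum 21.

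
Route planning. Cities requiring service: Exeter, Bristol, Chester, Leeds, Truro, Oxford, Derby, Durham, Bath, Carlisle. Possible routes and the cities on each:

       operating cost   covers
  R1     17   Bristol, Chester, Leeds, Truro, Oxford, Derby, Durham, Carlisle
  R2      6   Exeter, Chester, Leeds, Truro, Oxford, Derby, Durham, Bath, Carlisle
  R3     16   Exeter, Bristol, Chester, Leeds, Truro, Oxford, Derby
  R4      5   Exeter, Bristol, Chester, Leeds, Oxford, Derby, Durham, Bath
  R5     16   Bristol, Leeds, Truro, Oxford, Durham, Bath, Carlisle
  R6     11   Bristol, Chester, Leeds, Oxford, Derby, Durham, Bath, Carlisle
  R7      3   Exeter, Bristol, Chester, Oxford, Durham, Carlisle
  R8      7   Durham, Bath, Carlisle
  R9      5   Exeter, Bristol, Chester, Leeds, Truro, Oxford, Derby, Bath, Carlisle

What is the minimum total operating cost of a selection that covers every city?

R7, R9 cover every city at operating cost 3 + 5 = 8.
Any cover uses at least 2 routes; among all covering selections none totals below 8.

8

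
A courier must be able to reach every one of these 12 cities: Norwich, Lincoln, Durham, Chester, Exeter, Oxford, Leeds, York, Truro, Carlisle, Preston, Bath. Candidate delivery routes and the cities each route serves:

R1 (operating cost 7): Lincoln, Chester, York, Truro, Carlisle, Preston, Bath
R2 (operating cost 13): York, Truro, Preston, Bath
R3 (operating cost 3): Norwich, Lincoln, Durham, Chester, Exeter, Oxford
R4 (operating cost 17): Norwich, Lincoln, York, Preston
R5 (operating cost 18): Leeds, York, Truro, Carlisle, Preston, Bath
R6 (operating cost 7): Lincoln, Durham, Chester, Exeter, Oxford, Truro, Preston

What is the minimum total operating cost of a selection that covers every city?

21

R3, R5 cover every city at operating cost 3 + 18 = 21.
Any cover uses at least 2 routes; among all covering selections none totals below 21.
Greedy by coverage-per-operating cost would pick R3, R1, R5 for 28 — worse than the optimum 21.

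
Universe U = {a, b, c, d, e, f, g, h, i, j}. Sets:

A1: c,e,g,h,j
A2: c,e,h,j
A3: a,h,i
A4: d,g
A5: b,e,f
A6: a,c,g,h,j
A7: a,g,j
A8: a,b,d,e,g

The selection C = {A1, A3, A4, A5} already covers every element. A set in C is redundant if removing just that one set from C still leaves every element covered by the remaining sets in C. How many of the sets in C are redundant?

0

Drop A1: c, j uncovered — not redundant.
Drop A3: a, i uncovered — not redundant.
Drop A4: d uncovered — not redundant.
Drop A5: b, f uncovered — not redundant.
None of the sets in C is redundant.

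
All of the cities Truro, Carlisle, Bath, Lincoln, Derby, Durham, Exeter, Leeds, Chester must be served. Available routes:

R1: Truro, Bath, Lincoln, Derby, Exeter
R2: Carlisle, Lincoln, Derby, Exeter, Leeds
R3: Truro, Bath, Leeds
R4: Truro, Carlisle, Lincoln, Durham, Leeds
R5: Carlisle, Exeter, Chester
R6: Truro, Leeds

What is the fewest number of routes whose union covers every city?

3

R1, R4, R5 together cover {Truro, Carlisle, Bath, Lincoln, Derby, Durham, Exeter, Leeds, Chester} — every city.
No 2 of the 6 routes cover everything (all 15 pairs fall short), so 3 is minimum.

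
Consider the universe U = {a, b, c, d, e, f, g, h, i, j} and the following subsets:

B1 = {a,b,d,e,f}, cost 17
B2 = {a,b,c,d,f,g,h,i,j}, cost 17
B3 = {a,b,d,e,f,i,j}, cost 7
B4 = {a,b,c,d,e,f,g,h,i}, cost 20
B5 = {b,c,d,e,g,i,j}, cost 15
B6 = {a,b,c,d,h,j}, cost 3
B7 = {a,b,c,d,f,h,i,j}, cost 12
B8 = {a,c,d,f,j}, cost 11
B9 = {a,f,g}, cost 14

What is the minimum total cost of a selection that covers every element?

B4, B6 cover every element at cost 20 + 3 = 23.
Any cover uses at least 2 sets; among all covering selections none totals below 23.
Greedy by coverage-per-cost would pick B6, B3, B9 for 24 — worse than the optimum 23.

23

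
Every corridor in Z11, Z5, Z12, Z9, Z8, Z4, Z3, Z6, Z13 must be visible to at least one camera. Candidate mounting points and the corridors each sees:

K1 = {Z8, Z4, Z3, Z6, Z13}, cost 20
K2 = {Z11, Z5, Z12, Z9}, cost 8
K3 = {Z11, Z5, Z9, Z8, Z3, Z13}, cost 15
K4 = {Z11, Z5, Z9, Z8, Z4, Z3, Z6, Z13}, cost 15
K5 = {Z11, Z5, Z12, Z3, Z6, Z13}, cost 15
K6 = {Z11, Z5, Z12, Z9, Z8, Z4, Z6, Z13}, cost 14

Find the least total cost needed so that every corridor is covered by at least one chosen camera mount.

K2, K4 cover every corridor at cost 8 + 15 = 23.
Any cover uses at least 2 camera mounts; among all covering selections none totals below 23.

23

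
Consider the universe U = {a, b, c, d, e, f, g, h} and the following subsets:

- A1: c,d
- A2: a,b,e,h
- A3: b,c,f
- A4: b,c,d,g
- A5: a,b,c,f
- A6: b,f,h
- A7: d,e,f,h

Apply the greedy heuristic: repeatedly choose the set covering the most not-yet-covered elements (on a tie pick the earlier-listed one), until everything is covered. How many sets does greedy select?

Pick 1: A2 covers 4 new elements (a, b, e, h).
Pick 2: A4 covers 3 new elements (c, d, g).
Pick 3: A3 covers 1 new elements (f).
Greedy uses 3 sets.

3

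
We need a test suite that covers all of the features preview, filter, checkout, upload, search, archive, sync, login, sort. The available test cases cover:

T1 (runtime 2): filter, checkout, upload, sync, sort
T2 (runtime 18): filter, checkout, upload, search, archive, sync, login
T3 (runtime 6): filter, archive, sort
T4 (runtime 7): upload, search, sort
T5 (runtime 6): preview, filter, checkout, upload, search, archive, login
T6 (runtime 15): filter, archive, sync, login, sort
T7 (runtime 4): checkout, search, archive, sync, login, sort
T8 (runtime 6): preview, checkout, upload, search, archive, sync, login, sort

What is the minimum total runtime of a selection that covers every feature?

T1, T5 cover every feature at runtime 2 + 6 = 8.
Any cover uses at least 2 test cases; among all covering selections none totals below 8.
Greedy by coverage-per-runtime would pick T1, T7, T5 for 12 — worse than the optimum 8.

8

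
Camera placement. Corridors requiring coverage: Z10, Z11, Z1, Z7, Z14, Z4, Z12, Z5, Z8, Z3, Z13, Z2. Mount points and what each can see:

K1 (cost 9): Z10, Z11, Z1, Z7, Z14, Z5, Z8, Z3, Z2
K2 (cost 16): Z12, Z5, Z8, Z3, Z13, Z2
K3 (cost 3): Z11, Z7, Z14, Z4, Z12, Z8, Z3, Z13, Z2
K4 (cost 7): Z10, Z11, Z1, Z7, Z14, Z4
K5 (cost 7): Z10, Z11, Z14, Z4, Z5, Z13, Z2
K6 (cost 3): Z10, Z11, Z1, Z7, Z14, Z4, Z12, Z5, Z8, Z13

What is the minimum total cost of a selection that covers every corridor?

K3, K6 cover every corridor at cost 3 + 3 = 6.
Any cover uses at least 2 camera mounts; among all covering selections none totals below 6.

6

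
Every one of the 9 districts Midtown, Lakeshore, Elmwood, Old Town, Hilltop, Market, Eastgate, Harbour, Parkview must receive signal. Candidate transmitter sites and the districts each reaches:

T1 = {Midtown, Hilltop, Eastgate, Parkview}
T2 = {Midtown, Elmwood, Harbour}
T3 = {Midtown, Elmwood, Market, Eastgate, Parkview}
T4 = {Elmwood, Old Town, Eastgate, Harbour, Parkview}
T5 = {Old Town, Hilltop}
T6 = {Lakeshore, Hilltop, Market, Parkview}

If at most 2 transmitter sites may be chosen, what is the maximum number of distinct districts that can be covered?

8

Choosing T4, T6 covers {Lakeshore, Elmwood, Old Town, Hilltop, Market, Eastgate, Harbour, Parkview} — 8 districts.
No choice of 2 transmitter sites does better; here Midtown is left uncovered.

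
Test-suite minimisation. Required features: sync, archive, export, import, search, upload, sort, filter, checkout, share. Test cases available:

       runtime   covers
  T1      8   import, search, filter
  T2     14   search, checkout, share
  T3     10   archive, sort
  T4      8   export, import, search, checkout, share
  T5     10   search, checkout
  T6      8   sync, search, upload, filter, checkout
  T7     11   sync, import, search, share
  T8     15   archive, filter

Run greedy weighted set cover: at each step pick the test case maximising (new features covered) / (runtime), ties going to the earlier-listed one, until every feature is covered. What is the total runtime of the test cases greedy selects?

26

Pick 1: T4 adds 5 new (export, import, search, checkout, share) at runtime 8 (ratio 5/8).
Pick 2: T6 adds 3 new (sync, upload, filter) at runtime 8 (ratio 3/8).
Pick 3: T3 adds 2 new (archive, sort) at runtime 10 (ratio 2/10).
Greedy total runtime: 8 + 8 + 10 = 26.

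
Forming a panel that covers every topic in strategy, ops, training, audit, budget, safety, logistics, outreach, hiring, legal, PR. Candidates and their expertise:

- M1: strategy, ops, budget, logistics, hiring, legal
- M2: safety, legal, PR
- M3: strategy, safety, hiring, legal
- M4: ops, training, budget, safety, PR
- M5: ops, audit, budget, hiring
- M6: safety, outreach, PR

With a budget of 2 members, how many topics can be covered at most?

Choosing M1, M4 covers {strategy, ops, training, budget, safety, logistics, hiring, legal, PR} — 9 topics.
No choice of 2 members does better; here audit, outreach are left uncovered.

9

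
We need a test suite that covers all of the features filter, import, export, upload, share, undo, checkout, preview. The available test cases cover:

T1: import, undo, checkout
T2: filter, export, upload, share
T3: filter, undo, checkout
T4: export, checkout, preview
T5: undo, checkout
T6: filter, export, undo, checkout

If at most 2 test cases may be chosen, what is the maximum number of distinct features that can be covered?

Choosing T1, T2 covers {filter, import, export, upload, share, undo, checkout} — 7 features.
No choice of 2 test cases does better; here preview is left uncovered.

7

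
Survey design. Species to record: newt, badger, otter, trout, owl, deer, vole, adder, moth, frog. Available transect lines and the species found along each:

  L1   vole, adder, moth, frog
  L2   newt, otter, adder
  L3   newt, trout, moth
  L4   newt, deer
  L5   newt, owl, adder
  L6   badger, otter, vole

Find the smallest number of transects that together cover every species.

L1, L3, L4, L5, L6 together cover {newt, badger, otter, trout, owl, deer, vole, adder, moth, frog} — every species.
No 4 of the 6 transects cover everything (all 15 size-4 selections fall short), so 5 is minimum.
Greedy (largest uncovered first) would take L1, L2, L3, L4, L5, L6 — 6 transects — but 5 suffice.

5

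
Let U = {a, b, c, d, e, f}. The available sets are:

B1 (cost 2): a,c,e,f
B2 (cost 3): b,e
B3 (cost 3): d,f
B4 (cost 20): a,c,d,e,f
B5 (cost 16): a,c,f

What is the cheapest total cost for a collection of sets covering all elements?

8

B1, B2, B3 cover every element at cost 2 + 3 + 3 = 8.
Any cover uses at least 2 sets; among all covering selections none totals below 8.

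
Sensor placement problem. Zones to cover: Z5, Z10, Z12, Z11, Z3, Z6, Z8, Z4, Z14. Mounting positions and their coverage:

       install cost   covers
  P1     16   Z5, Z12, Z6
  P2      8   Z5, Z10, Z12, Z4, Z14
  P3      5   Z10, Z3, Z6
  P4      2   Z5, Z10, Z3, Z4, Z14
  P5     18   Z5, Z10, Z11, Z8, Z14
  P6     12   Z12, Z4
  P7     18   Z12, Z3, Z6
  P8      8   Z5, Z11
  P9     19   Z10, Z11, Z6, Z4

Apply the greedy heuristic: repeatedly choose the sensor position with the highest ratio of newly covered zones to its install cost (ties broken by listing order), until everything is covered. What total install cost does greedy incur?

Pick 1: P4 adds 5 new (Z5, Z10, Z3, Z4, Z14) at install cost 2 (ratio 5/2).
Pick 2: P3 adds 1 new (Z6) at install cost 5 (ratio 1/5).
Pick 3: P2 adds 1 new (Z12) at install cost 8 (ratio 1/8).
Pick 4: P8 adds 1 new (Z11) at install cost 8 (ratio 1/8).
Pick 5: P5 adds 1 new (Z8) at install cost 18 (ratio 1/18).
Greedy total install cost: 2 + 5 + 8 + 8 + 18 = 41. (The true optimum is 31, so greedy overshoots here.)

41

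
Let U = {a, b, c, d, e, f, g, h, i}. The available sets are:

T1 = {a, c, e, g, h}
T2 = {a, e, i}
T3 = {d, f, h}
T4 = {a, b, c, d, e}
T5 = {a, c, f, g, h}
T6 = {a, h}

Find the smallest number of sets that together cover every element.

T2, T4, T5 together cover {a, b, c, d, e, f, g, h, i} — every element.
No 2 of the 6 sets cover everything (all 15 pairs fall short), so 3 is minimum.
Greedy (largest uncovered first) would take T1, T3, T2, T4 — 4 sets — but 3 suffice.

3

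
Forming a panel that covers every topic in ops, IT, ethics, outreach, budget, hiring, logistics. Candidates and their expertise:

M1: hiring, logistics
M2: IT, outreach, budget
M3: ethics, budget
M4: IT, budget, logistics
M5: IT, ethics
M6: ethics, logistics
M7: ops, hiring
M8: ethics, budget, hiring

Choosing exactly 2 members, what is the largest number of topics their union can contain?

Choosing M1, M2 covers {IT, outreach, budget, hiring, logistics} — 5 topics.
No choice of 2 members does better; here ops, ethics are left uncovered.

5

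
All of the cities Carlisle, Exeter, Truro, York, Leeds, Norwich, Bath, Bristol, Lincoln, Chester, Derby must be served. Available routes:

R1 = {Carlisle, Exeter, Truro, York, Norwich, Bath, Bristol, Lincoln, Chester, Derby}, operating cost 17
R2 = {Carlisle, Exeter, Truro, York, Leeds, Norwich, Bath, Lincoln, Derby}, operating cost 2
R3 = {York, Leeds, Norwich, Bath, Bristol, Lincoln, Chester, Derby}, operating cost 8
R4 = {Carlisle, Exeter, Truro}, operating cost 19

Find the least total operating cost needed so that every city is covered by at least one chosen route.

R2, R3 cover every city at operating cost 2 + 8 = 10.
Any cover uses at least 2 routes; among all covering selections none totals below 10.

10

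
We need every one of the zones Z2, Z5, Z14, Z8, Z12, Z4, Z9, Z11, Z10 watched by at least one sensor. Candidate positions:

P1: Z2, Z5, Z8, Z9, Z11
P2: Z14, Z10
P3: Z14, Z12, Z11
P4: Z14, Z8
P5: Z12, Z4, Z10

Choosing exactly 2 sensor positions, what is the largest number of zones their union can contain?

Choosing P1, P5 covers {Z2, Z5, Z8, Z12, Z4, Z9, Z11, Z10} — 8 zones.
No choice of 2 sensor positions does better; here Z14 is left uncovered.

8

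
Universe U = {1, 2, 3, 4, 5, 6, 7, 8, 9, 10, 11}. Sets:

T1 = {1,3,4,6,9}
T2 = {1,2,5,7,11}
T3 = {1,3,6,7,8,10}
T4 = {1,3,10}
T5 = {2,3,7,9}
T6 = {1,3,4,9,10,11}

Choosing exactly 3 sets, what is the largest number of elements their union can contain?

11

Choosing T1, T2, T3 covers {1, 2, 3, 4, 5, 6, 7, 8, 9, 10, 11} — 11 elements.
That is all 11 elements.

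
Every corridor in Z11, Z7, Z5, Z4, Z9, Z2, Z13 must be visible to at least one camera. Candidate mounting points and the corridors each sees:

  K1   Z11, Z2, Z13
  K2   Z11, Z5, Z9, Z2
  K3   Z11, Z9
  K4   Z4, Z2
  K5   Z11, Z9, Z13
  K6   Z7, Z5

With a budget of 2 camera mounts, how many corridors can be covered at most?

Choosing K1, K2 covers {Z11, Z5, Z9, Z2, Z13} — 5 corridors.
No choice of 2 camera mounts does better; here Z7, Z4 are left uncovered.

5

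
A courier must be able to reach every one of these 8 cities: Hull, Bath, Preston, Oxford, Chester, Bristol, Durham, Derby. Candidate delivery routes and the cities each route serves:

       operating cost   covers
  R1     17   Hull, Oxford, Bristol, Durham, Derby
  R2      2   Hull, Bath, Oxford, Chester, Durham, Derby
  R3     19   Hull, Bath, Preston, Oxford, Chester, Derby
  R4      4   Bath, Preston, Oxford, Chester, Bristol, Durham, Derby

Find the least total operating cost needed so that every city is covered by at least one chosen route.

R2, R4 cover every city at operating cost 2 + 4 = 6.
Any cover uses at least 2 routes; among all covering selections none totals below 6.

6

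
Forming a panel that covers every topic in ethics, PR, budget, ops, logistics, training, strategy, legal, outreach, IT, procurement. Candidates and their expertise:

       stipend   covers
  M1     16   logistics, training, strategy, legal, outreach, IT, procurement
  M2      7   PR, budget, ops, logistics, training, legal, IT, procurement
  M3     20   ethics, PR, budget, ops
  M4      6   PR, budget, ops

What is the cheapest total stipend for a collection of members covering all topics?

M1, M3 cover every topic at stipend 16 + 20 = 36.
Any cover uses at least 2 members; among all covering selections none totals below 36.
Greedy by coverage-per-stipend would pick M2, M1, M3 for 43 — worse than the optimum 36.

36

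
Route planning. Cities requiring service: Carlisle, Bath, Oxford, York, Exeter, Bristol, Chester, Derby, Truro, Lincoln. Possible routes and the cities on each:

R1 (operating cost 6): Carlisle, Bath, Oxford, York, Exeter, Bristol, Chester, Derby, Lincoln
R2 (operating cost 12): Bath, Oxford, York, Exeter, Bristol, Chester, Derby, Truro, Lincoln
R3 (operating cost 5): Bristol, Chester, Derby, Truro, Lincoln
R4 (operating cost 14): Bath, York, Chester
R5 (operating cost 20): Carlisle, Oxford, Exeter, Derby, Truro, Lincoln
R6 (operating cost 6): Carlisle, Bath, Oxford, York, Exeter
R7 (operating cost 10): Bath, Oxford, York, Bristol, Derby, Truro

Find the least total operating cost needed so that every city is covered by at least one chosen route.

R1, R3 cover every city at operating cost 6 + 5 = 11.
Any cover uses at least 2 routes; among all covering selections none totals below 11.

11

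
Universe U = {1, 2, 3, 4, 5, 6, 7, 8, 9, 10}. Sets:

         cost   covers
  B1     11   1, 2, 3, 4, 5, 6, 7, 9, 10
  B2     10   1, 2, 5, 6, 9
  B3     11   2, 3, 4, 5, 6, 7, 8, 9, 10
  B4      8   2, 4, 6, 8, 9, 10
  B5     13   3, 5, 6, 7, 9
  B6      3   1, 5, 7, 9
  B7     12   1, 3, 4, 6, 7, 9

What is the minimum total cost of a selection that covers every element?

B3, B6 cover every element at cost 11 + 3 = 14.
Any cover uses at least 2 sets; among all covering selections none totals below 14.

14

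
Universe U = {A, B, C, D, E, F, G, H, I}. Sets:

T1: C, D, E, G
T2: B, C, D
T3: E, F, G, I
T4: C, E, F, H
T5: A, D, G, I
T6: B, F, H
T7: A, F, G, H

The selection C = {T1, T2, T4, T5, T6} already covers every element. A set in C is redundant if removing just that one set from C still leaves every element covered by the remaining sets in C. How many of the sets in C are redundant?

Drop T1: the rest still cover every element — redundant.
Drop T2: the rest still cover every element — redundant.
Drop T4: the rest still cover every element — redundant.
Drop T5: A, I uncovered — not redundant.
Drop T6: the rest still cover every element — redundant.
4 redundant: T1, T2, T4, T6.

4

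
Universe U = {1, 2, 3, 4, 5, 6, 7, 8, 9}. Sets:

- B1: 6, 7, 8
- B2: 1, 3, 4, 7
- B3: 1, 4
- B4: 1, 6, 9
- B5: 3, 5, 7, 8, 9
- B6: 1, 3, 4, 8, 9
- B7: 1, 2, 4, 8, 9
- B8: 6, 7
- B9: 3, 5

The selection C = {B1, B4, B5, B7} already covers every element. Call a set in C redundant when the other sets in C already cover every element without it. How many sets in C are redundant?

2

Drop B1: the rest still cover every element — redundant.
Drop B4: the rest still cover every element — redundant.
Drop B5: 3, 5 uncovered — not redundant.
Drop B7: 2, 4 uncovered — not redundant.
2 redundant: B1, B4.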